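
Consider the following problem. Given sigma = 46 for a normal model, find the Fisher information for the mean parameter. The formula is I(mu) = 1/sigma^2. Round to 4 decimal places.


The Fisher information for the mean of a normal distribution is I(mu) = 1/sigma^2.
sigma = 46, so sigma^2 = 2116.
I(mu) = 1/2116 = 0.0005

0.0005


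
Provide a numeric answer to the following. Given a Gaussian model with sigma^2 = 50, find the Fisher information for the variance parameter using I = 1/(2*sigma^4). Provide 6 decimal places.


Fisher information for variance: I(sigma^2) = 1/(2*sigma^4).
sigma^2 = 50, so sigma^4 = 2500.
I = 1/(2*2500) = 1/5000 = 0.000200

0.000200


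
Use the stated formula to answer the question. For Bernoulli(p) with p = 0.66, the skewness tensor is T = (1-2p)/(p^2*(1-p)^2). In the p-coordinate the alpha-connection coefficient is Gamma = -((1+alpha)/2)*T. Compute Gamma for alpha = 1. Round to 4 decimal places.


Skewness (Amari-Chentsov) tensor: T = (1-2p)/(p^2*(1-p)^2).
p = 0.66, 1-2p = -0.32, p^2 = 0.4356, (1-p)^2 = 0.1156.
T = -0.32/(0.4356 * 0.1156) = -6.354835.
In the p-coordinate, Gamma^(alpha) = Gamma^(0) - (alpha/2)*T with Gamma^(0) = (1/2)*g'(p) = -T/2,
so Gamma^(alpha) = -((1+alpha)/2)*T.
alpha = 1, -(1+alpha)/2 = -1.0.
Gamma = -1.0 * -6.354835 = 6.3548

6.3548


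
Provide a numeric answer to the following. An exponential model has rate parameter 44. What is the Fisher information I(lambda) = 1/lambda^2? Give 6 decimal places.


Fisher information for exponential: I(lambda) = 1/lambda^2.
lambda = 44, lambda^2 = 1936.
I = 1/1936 = 0.000517

0.000517


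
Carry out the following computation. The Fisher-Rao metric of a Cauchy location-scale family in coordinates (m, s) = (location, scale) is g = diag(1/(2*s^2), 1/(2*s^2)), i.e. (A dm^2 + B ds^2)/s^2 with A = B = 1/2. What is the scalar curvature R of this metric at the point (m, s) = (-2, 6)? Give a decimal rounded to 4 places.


The metric has the form g = (A dm^2 + B ds^2)/s^2 with A = 1/2, B = 1/2.
Substitute u = sqrt(A/B)*m: g = B*(du^2 + ds^2)/s^2, i.e. B times the
Poincare upper half-plane metric, which has constant Gaussian curvature -1.
Scaling a 2D metric by a constant c divides the Gaussian curvature by c,
so K = -1/B = -1/(1/2) = -2.0000 everywhere (the point (m, s) = (-2, 6) is irrelevant:
the curvature is constant).
Scalar curvature in dimension 2: R = 2K = -2/(1/2) = -4.0000.

-4.0000


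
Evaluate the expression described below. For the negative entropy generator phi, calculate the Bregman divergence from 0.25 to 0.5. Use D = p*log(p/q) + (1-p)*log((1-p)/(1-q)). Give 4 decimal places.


Bregman divergence with negative entropy generator:
D = p*log(p/q) + (1-p)*log((1-p)/(1-q)).
p = 0.25, q = 0.5.
p*log(p/q) = 0.25*log(0.25/0.5) = -0.173287.
(1-p)*log((1-p)/(1-q)) = 0.75*log(0.75/0.5) = 0.304099.
D = -0.173287 + 0.304099 = 0.1308

0.1308


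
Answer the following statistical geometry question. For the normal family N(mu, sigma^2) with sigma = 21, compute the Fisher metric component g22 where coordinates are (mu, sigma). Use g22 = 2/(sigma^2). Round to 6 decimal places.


For the 2-parameter normal family, the Fisher metric has:
  g11 = 1/sigma^2, g22 = 2/sigma^2.
sigma = 21, sigma^2 = 441.
g22 = 0.004535

0.004535


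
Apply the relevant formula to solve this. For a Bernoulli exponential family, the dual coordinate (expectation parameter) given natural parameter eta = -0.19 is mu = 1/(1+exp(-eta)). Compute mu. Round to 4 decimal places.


Dual coordinate (expectation parameter) for Bernoulli:
mu = 1/(1+exp(-eta)).
eta = -0.19.
exp(-eta) = exp(0.19) = 1.20925.
mu = 1/(1+1.20925) = 0.4526

0.4526


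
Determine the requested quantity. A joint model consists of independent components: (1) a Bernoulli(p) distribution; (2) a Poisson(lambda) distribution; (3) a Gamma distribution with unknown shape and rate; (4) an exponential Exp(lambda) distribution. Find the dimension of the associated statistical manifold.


The dimension of a statistical manifold equals the number of free
(independent) real parameters of the model. For a product of independent
blocks the parameter counts add.
- Bernoulli (p): 1.
- Poisson (lambda): 1.
- Gamma (shape, rate): 2.
- exponential (lambda): 1.
Total = 1 + 1 + 2 + 1 = 5.
Dimension = 5

5


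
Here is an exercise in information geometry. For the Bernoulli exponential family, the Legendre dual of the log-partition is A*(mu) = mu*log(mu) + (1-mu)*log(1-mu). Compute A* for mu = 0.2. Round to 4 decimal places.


Legendre transform for Bernoulli:
A*(mu) = mu*log(mu) + (1-mu)*log(1-mu).
mu = 0.2, 1-mu = 0.8.
mu*log(mu) = 0.2*log(0.2) = -0.321888.
(1-mu)*log(1-mu) = 0.8*log(0.8) = -0.178515.
A* = -0.321888 + -0.178515 = -0.5004

-0.5004


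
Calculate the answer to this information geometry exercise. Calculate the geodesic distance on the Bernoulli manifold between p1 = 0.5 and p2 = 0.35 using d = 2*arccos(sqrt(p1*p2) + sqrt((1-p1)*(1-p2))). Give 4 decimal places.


Geodesic distance on Bernoulli manifold:
d(p1,p2) = 2*arccos(sqrt(p1*p2) + sqrt((1-p1)*(1-p2))).
sqrt(p1*p2) = sqrt(0.5*0.35) = 0.41833.
sqrt((1-p1)*(1-p2)) = sqrt(0.5*0.65) = 0.570088.
arg = 0.41833 + 0.570088 = 0.988418.
d = 2*arccos(0.988418) = 0.3047

0.3047


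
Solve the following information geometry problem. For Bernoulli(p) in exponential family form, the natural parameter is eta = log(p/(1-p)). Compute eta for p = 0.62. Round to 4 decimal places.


Natural parameter for Bernoulli: eta = log(p/(1-p)).
p = 0.62, 1-p = 0.38.
p/(1-p) = 1.631579.
eta = log(1.631579) = 0.4895

0.4895


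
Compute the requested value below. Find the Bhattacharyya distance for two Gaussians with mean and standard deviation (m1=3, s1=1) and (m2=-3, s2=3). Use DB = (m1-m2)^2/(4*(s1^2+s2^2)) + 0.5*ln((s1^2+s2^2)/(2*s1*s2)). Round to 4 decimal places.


Bhattacharyya distance between two Gaussians:
DB = (m1-m2)^2/(4*(s1^2+s2^2)) + (1/2)*ln((s1^2+s2^2)/(2*s1*s2)).
(m1-m2)^2 = (6)^2 = 36.
s1^2+s2^2 = 1 + 9 = 10.
term1 = 36/40 = 0.9.
term2 = 0.5*ln(10/6.0) = 0.255413.
DB = 0.9 + 0.255413 = 1.1554

1.1554


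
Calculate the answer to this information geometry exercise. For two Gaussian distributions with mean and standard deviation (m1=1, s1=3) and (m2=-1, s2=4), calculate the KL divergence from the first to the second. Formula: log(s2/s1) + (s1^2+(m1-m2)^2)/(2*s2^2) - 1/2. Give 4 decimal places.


KL divergence between normal distributions:
KL = log(s2/s1) + (s1^2 + (m1-m2)^2)/(2*s2^2) - 1/2.
log(4/3) = 0.287682.
(3^2 + (1--1)^2)/(2*4^2) = (9 + 4)/32 = 0.40625.
KL = 0.287682 + 0.40625 - 0.5 = 0.1939

0.1939


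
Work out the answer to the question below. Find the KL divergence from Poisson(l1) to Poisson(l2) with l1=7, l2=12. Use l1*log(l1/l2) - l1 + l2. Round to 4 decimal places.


KL divergence for Poisson:
KL = l1*log(l1/l2) - l1 + l2.
l1 = 7, l2 = 12.
log(7/12) = -0.538997.
l1*log(l1/l2) = 7 * -0.538997 = -3.772976.
KL = -3.772976 - 7 + 12 = 1.2270

1.2270


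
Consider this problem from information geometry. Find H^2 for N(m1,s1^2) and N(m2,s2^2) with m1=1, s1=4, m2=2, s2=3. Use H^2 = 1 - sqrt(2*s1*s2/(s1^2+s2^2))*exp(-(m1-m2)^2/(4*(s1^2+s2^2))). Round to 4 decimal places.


Squared Hellinger distance for Gaussians:
H^2 = 1 - sqrt(2*s1*s2/(s1^2+s2^2)) * exp(-(m1-m2)^2/(4*(s1^2+s2^2))).
s1^2 = 16, s2^2 = 9, s1^2+s2^2 = 25.
sqrt(2*4*3/(25)) = 0.979796.
(m1-m2)^2 = (-1)^2 = 1.
exp(-1/(4*25)) = exp(-0.01) = 0.99005.
H^2 = 1 - 0.979796*0.99005 = 0.0300

0.0300


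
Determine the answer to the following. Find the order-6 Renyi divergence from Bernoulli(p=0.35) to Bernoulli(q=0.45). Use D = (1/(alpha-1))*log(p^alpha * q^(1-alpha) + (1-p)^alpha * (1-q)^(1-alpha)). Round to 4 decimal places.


Renyi divergence of order alpha between Bernoulli distributions:
D = (1/(alpha-1))*log(p^alpha * q^(1-alpha) + (1-p)^alpha * (1-q)^(1-alpha)).
alpha = 6, p = 0.35, q = 0.45.
p^alpha * q^(1-alpha) = 0.35^6 * 0.45^-5 = 0.09962.
(1-p)^alpha * (1-q)^(1-alpha) = 0.65^6 * 0.55^-5 = 1.498534.
sum = 0.09962 + 1.498534 = 1.598154.
D = (1/5)*log(1.598154) = 0.0938

0.0938


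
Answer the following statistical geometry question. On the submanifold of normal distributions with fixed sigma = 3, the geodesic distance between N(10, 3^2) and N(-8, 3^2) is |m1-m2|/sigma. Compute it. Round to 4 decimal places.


On the fixed-variance normal subfamily, geodesic distance = |m1-m2|/sigma.
|10 - -8| = 18.
sigma = 3.
d = 18/3 = 6.0000

6.0000


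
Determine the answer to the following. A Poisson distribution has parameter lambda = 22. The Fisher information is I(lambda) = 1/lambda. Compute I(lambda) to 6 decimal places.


Fisher information for Poisson: I(lambda) = 1/lambda.
lambda = 22.
I(lambda) = 1/22 = 0.045455

0.045455


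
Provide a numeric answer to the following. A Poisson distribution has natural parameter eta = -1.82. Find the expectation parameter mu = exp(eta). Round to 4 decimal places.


Expectation parameter for Poisson exponential family:
mu = exp(eta).
eta = -1.82.
mu = exp(-1.82) = 0.1620

0.1620


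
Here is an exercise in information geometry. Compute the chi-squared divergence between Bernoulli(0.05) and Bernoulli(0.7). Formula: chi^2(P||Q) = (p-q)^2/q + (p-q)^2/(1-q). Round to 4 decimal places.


Chi-squared divergence between Bernoulli distributions:
chi^2 = (p-q)^2/q + (p-q)^2/(1-q).
p = 0.05, q = 0.7, p-q = -0.65.
(p-q)^2 = 0.4225.
term1 = 0.4225/0.7 = 0.603571.
term2 = 0.4225/0.3 = 1.408333.
chi^2 = 0.603571 + 1.408333 = 2.0119

2.0119


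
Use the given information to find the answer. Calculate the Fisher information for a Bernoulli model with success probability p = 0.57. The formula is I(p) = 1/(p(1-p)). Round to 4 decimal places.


For Bernoulli(p), Fisher information is I(p) = 1/(p*(1-p)).
p = 0.57, 1-p = 0.43.
p*(1-p) = 0.2451.
I(p) = 1/0.2451 = 4.0800

4.0800


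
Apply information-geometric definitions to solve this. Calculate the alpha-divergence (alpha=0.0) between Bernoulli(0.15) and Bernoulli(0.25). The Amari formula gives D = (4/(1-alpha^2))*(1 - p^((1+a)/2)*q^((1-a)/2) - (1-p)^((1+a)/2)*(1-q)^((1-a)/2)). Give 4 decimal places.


Amari alpha-divergence:
D = (4/(1-alpha^2))*(1 - p^((1+a)/2)*q^((1-a)/2) - (1-p)^((1+a)/2)*(1-q)^((1-a)/2)).
alpha = 0.0, p = 0.15, q = 0.25.
e1 = (1+alpha)/2 = 0.5, e2 = (1-alpha)/2 = 0.5.
t1 = p^e1 * q^e2 = 0.15^0.5 * 0.25^0.5 = 0.193649.
t2 = (1-p)^e1 * (1-q)^e2 = 0.85^0.5 * 0.75^0.5 = 0.798436.
4/(1-alpha^2) = 4.0.
D = 4.0*(1 - 0.193649 - 0.798436) = 0.0317

0.0317


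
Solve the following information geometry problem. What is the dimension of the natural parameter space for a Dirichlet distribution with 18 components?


Exponential family dimension calculation:
Dirichlet with 18 components has 18 natural parameters.

18


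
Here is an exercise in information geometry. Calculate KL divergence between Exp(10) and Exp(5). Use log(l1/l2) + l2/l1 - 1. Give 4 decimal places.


KL divergence for exponential family:
KL = log(l1/l2) + l2/l1 - 1.
log(10/5) = 0.693147.
5/10 = 0.5.
KL = 0.693147 + 0.5 - 1 = 0.1931

0.1931


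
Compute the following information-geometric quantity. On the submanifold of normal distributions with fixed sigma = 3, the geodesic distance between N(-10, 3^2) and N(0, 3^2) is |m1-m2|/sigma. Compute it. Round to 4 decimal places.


On the fixed-variance normal subfamily, geodesic distance = |m1-m2|/sigma.
|-10 - 0| = 10.
sigma = 3.
d = 10/3 = 3.3333

3.3333


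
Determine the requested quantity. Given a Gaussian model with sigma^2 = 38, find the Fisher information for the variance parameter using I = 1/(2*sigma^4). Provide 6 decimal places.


Fisher information for variance: I(sigma^2) = 1/(2*sigma^4).
sigma^2 = 38, so sigma^4 = 1444.
I = 1/(2*1444) = 1/2888 = 0.000346

0.000346


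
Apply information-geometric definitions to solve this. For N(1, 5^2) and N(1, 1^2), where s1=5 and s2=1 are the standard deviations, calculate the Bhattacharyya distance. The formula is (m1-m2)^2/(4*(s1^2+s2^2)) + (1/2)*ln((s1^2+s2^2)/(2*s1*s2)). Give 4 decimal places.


Bhattacharyya distance between two Gaussians:
DB = (m1-m2)^2/(4*(s1^2+s2^2)) + (1/2)*ln((s1^2+s2^2)/(2*s1*s2)).
(m1-m2)^2 = (0)^2 = 0.
s1^2+s2^2 = 25 + 1 = 26.
term1 = 0/104 = 0.0.
term2 = 0.5*ln(26/10.0) = 0.477756.
DB = 0.0 + 0.477756 = 0.4778

0.4778


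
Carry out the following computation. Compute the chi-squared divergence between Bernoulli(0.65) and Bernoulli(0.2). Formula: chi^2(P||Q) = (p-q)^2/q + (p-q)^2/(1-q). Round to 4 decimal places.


Chi-squared divergence between Bernoulli distributions:
chi^2 = (p-q)^2/q + (p-q)^2/(1-q).
p = 0.65, q = 0.2, p-q = 0.45.
(p-q)^2 = 0.2025.
term1 = 0.2025/0.2 = 1.0125.
term2 = 0.2025/0.8 = 0.253125.
chi^2 = 1.0125 + 0.253125 = 1.2656

1.2656


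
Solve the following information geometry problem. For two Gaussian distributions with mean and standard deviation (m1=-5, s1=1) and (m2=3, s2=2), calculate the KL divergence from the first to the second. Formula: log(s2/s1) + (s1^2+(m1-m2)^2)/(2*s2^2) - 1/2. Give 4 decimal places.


KL divergence between normal distributions:
KL = log(s2/s1) + (s1^2 + (m1-m2)^2)/(2*s2^2) - 1/2.
log(2/1) = 0.693147.
(1^2 + (-5-3)^2)/(2*2^2) = (1 + 64)/8 = 8.125.
KL = 0.693147 + 8.125 - 0.5 = 8.3181

8.3181


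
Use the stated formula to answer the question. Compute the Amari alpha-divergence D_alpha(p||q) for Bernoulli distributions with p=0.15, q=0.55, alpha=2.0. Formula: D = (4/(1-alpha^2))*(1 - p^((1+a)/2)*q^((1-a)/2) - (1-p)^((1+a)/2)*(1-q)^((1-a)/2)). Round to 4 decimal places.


Amari alpha-divergence:
D = (4/(1-alpha^2))*(1 - p^((1+a)/2)*q^((1-a)/2) - (1-p)^((1+a)/2)*(1-q)^((1-a)/2)).
alpha = 2.0, p = 0.15, q = 0.55.
e1 = (1+alpha)/2 = 1.5, e2 = (1-alpha)/2 = -0.5.
t1 = p^e1 * q^e2 = 0.15^1.5 * 0.55^-0.5 = 0.078335.
t2 = (1-p)^e1 * (1-q)^e2 = 0.85^1.5 * 0.45^-0.5 = 1.168213.
4/(1-alpha^2) = -1.333333.
D = -1.333333*(1 - 0.078335 - 1.168213) = 0.3287

0.3287


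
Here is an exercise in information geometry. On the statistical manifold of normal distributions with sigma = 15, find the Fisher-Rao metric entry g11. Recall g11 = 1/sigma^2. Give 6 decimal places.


For the 2-parameter normal family, the Fisher metric has:
  g11 = 1/sigma^2, g22 = 2/sigma^2.
sigma = 15, sigma^2 = 225.
g11 = 0.004444

0.004444


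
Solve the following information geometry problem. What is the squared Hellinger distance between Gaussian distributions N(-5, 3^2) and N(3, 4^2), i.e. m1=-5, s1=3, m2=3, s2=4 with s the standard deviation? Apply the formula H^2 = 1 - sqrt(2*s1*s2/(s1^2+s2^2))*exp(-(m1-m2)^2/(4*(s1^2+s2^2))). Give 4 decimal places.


Squared Hellinger distance for Gaussians:
H^2 = 1 - sqrt(2*s1*s2/(s1^2+s2^2)) * exp(-(m1-m2)^2/(4*(s1^2+s2^2))).
s1^2 = 9, s2^2 = 16, s1^2+s2^2 = 25.
sqrt(2*3*4/(25)) = 0.979796.
(m1-m2)^2 = (-8)^2 = 64.
exp(-64/(4*25)) = exp(-0.64) = 0.527292.
H^2 = 1 - 0.979796*0.527292 = 0.4834

0.4834


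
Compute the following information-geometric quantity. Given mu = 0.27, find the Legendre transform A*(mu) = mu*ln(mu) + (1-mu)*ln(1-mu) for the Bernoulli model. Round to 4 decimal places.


Legendre transform for Bernoulli:
A*(mu) = mu*log(mu) + (1-mu)*log(1-mu).
mu = 0.27, 1-mu = 0.73.
mu*log(mu) = 0.27*log(0.27) = -0.35352.
(1-mu)*log(1-mu) = 0.73*log(0.73) = -0.229739.
A* = -0.35352 + -0.229739 = -0.5833

-0.5833


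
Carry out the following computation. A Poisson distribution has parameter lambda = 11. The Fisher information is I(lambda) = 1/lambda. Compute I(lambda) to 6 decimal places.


Fisher information for Poisson: I(lambda) = 1/lambda.
lambda = 11.
I(lambda) = 1/11 = 0.090909

0.090909


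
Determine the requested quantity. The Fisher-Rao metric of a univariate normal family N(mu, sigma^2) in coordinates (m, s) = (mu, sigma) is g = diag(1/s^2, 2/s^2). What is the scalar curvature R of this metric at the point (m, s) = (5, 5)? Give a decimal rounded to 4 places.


The metric has the form g = (A dm^2 + B ds^2)/s^2 with A = 1, B = 2.
Substitute u = sqrt(A/B)*m: g = B*(du^2 + ds^2)/s^2, i.e. B times the
Poincare upper half-plane metric, which has constant Gaussian curvature -1.
Scaling a 2D metric by a constant c divides the Gaussian curvature by c,
so K = -1/B = -1/(2) = -0.5000 everywhere (the point (m, s) = (5, 5) is irrelevant:
the curvature is constant).
Scalar curvature in dimension 2: R = 2K = -2/(2) = -1.0000.

-1.0000


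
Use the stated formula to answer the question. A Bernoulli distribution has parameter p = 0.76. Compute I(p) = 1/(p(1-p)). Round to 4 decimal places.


For Bernoulli(p), Fisher information is I(p) = 1/(p*(1-p)).
p = 0.76, 1-p = 0.24.
p*(1-p) = 0.1824.
I(p) = 1/0.1824 = 5.4825

5.4825


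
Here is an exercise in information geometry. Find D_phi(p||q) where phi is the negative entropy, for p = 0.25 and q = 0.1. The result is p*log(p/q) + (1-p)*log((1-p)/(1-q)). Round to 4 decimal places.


Bregman divergence with negative entropy generator:
D = p*log(p/q) + (1-p)*log((1-p)/(1-q)).
p = 0.25, q = 0.1.
p*log(p/q) = 0.25*log(0.25/0.1) = 0.229073.
(1-p)*log((1-p)/(1-q)) = 0.75*log(0.75/0.9) = -0.136741.
D = 0.229073 + -0.136741 = 0.0923

0.0923


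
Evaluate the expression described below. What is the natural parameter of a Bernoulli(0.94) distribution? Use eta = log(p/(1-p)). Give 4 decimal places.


Natural parameter for Bernoulli: eta = log(p/(1-p)).
p = 0.94, 1-p = 0.06.
p/(1-p) = 15.666667.
eta = log(15.666667) = 2.7515

2.7515


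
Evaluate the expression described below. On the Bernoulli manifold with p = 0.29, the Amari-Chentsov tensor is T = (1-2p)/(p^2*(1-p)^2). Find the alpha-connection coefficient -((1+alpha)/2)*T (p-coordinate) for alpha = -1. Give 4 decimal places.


Skewness (Amari-Chentsov) tensor: T = (1-2p)/(p^2*(1-p)^2).
p = 0.29, 1-2p = 0.42, p^2 = 0.0841, (1-p)^2 = 0.5041.
T = 0.42/(0.0841 * 0.5041) = 9.906873.
In the p-coordinate, Gamma^(alpha) = Gamma^(0) - (alpha/2)*T with Gamma^(0) = (1/2)*g'(p) = -T/2,
so Gamma^(alpha) = -((1+alpha)/2)*T.
alpha = -1, -(1+alpha)/2 = 0.0.
Gamma = 0.0 * 9.906873 = 0.0000

0.0000


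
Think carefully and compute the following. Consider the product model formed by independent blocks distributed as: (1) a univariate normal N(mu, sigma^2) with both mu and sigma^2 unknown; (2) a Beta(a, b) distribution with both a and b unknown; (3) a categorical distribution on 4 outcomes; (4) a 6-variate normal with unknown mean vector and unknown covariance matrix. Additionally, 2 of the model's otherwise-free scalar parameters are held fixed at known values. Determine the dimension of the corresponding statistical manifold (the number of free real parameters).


The dimension of a statistical manifold equals the number of free
(independent) real parameters of the model. For a product of independent
blocks the parameter counts add.
- normal (mu, sigma^2): 2.
- Beta (a, b): 2.
- categorical on 4 outcomes (probabilities sum to 1): 4-1 = 3.
- 6-variate normal: 6 (mean) + 6*7/2 = 21 (symmetric covariance) = 27.
Total = 2 + 2 + 3 + 27 = 34.
2 parameter(s) fixed at known values: 34 - 2 = 32.
Dimension = 32

32


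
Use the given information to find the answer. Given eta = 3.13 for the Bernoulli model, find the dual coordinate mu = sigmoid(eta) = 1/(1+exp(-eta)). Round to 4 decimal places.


Dual coordinate (expectation parameter) for Bernoulli:
mu = 1/(1+exp(-eta)).
eta = 3.13.
exp(-eta) = exp(-3.13) = 0.043718.
mu = 1/(1+0.043718) = 0.9581

0.9581


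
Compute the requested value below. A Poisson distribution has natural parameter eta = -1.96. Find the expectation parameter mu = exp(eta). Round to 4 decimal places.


Expectation parameter for Poisson exponential family:
mu = exp(eta).
eta = -1.96.
mu = exp(-1.96) = 0.1409

0.1409


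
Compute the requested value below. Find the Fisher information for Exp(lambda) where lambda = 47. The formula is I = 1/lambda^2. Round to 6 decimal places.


Fisher information for exponential: I(lambda) = 1/lambda^2.
lambda = 47, lambda^2 = 2209.
I = 1/2209 = 0.000453

0.000453


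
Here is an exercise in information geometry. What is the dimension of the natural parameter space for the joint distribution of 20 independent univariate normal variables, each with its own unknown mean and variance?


Exponential family dimension calculation:
Each univariate normal has two natural parameters (mu/sigma^2 and -1/(2 sigma^2)).
With 20 independent components, dim = 2 * 20 = 40.

40


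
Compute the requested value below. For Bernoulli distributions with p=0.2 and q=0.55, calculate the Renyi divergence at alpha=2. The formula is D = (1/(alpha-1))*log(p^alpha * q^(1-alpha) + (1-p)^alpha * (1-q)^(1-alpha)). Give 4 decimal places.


Renyi divergence of order alpha between Bernoulli distributions:
D = (1/(alpha-1))*log(p^alpha * q^(1-alpha) + (1-p)^alpha * (1-q)^(1-alpha)).
alpha = 2, p = 0.2, q = 0.55.
p^alpha * q^(1-alpha) = 0.2^2 * 0.55^-1 = 0.072727.
(1-p)^alpha * (1-q)^(1-alpha) = 0.8^2 * 0.45^-1 = 1.422222.
sum = 0.072727 + 1.422222 = 1.494949.
D = (1/1)*log(1.494949) = 0.4021

0.4021


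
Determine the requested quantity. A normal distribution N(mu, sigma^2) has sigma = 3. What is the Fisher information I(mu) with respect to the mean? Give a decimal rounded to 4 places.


The Fisher information for the mean of a normal distribution is I(mu) = 1/sigma^2.
sigma = 3, so sigma^2 = 9.
I(mu) = 1/9 = 0.1111

0.1111


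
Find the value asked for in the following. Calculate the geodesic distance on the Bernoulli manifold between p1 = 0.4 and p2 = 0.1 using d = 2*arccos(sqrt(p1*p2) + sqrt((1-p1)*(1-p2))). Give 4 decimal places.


Geodesic distance on Bernoulli manifold:
d(p1,p2) = 2*arccos(sqrt(p1*p2) + sqrt((1-p1)*(1-p2))).
sqrt(p1*p2) = sqrt(0.4*0.1) = 0.2.
sqrt((1-p1)*(1-p2)) = sqrt(0.6*0.9) = 0.734847.
arg = 0.2 + 0.734847 = 0.934847.
d = 2*arccos(0.934847) = 0.7259

0.7259


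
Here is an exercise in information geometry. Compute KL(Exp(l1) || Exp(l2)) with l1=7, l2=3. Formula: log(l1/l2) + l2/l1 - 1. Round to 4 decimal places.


KL divergence for exponential family:
KL = log(l1/l2) + l2/l1 - 1.
log(7/3) = 0.847298.
3/7 = 0.428571.
KL = 0.847298 + 0.428571 - 1 = 0.2759

0.2759


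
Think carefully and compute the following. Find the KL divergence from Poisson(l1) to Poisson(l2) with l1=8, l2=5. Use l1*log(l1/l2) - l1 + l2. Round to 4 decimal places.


KL divergence for Poisson:
KL = l1*log(l1/l2) - l1 + l2.
l1 = 8, l2 = 5.
log(8/5) = 0.470004.
l1*log(l1/l2) = 8 * 0.470004 = 3.760029.
KL = 3.760029 - 8 + 5 = 0.7600

0.7600


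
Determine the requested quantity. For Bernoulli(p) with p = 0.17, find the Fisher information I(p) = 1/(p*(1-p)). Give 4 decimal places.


For Bernoulli(p), Fisher information is I(p) = 1/(p*(1-p)).
p = 0.17, 1-p = 0.83.
p*(1-p) = 0.1411.
I(p) = 1/0.1411 = 7.0872

7.0872


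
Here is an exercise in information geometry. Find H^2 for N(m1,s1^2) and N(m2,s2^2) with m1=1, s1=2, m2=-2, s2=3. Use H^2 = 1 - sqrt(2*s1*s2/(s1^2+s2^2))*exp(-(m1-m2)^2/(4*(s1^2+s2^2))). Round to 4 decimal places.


Squared Hellinger distance for Gaussians:
H^2 = 1 - sqrt(2*s1*s2/(s1^2+s2^2)) * exp(-(m1-m2)^2/(4*(s1^2+s2^2))).
s1^2 = 4, s2^2 = 9, s1^2+s2^2 = 13.
sqrt(2*2*3/(13)) = 0.960769.
(m1-m2)^2 = (3)^2 = 9.
exp(-9/(4*13)) = exp(-0.173077) = 0.841073.
H^2 = 1 - 0.960769*0.841073 = 0.1919

0.1919


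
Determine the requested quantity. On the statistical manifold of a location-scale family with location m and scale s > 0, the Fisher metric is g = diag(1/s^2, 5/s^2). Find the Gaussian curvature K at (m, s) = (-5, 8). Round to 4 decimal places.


The metric has the form g = (A dm^2 + B ds^2)/s^2 with A = 1, B = 5.
Substitute u = sqrt(A/B)*m: g = B*(du^2 + ds^2)/s^2, i.e. B times the
Poincare upper half-plane metric, which has constant Gaussian curvature -1.
Scaling a 2D metric by a constant c divides the Gaussian curvature by c,
so K = -1/B = -1/(5) = -0.2000 everywhere (the point (m, s) = (-5, 8) is irrelevant:
the curvature is constant).
The requested Gaussian curvature is K = -0.2000.

-0.2000


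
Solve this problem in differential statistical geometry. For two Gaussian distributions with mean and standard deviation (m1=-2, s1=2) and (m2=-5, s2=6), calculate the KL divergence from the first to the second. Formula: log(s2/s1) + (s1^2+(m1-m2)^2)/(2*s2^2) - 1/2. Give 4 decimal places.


KL divergence between normal distributions:
KL = log(s2/s1) + (s1^2 + (m1-m2)^2)/(2*s2^2) - 1/2.
log(6/2) = 1.098612.
(2^2 + (-2--5)^2)/(2*6^2) = (4 + 9)/72 = 0.180556.
KL = 1.098612 + 0.180556 - 0.5 = 0.7792

0.7792


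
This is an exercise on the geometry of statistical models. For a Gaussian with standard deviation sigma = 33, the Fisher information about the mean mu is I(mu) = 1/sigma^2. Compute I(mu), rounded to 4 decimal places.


The Fisher information for the mean of a normal distribution is I(mu) = 1/sigma^2.
sigma = 33, so sigma^2 = 1089.
I(mu) = 1/1089 = 0.0009

0.0009


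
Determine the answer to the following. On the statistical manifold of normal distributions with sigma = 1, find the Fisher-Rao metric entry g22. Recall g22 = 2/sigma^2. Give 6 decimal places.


For the 2-parameter normal family, the Fisher metric has:
  g11 = 1/sigma^2, g22 = 2/sigma^2.
sigma = 1, sigma^2 = 1.
g22 = 2.000000

2.000000


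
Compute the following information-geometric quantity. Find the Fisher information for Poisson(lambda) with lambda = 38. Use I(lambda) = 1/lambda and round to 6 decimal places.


Fisher information for Poisson: I(lambda) = 1/lambda.
lambda = 38.
I(lambda) = 1/38 = 0.026316

0.026316


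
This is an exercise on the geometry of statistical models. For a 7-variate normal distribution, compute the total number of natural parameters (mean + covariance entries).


Exponential family dimension calculation:
For 7-dim MVN: mean has 7 params, covariance has 7*8/2 = 28 unique entries.
Total dim = 7 + 28 = 35.

35


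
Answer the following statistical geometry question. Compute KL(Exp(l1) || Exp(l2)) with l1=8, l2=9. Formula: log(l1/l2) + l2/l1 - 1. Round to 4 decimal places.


KL divergence for exponential family:
KL = log(l1/l2) + l2/l1 - 1.
log(8/9) = -0.117783.
9/8 = 1.125.
KL = -0.117783 + 1.125 - 1 = 0.0072

0.0072


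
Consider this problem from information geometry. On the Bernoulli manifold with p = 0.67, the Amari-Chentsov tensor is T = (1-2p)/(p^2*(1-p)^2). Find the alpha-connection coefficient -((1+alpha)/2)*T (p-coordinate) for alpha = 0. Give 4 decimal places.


Skewness (Amari-Chentsov) tensor: T = (1-2p)/(p^2*(1-p)^2).
p = 0.67, 1-2p = -0.34, p^2 = 0.4489, (1-p)^2 = 0.1089.
T = -0.34/(0.4489 * 0.1089) = -6.955069.
In the p-coordinate, Gamma^(alpha) = Gamma^(0) - (alpha/2)*T with Gamma^(0) = (1/2)*g'(p) = -T/2,
so Gamma^(alpha) = -((1+alpha)/2)*T.
alpha = 0, -(1+alpha)/2 = -0.5.
Gamma = -0.5 * -6.955069 = 3.4775

3.4775


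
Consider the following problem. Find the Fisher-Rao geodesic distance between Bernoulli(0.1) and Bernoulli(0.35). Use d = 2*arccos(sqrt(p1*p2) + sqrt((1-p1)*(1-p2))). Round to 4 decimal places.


Geodesic distance on Bernoulli manifold:
d(p1,p2) = 2*arccos(sqrt(p1*p2) + sqrt((1-p1)*(1-p2))).
sqrt(p1*p2) = sqrt(0.1*0.35) = 0.187083.
sqrt((1-p1)*(1-p2)) = sqrt(0.9*0.65) = 0.764853.
arg = 0.187083 + 0.764853 = 0.951936.
d = 2*arccos(0.951936) = 0.6226

0.6226


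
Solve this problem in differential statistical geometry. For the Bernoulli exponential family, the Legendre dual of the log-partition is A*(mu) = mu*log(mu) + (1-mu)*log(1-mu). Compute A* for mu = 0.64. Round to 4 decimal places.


Legendre transform for Bernoulli:
A*(mu) = mu*log(mu) + (1-mu)*log(1-mu).
mu = 0.64, 1-mu = 0.36.
mu*log(mu) = 0.64*log(0.64) = -0.285624.
(1-mu)*log(1-mu) = 0.36*log(0.36) = -0.367794.
A* = -0.285624 + -0.367794 = -0.6534

-0.6534


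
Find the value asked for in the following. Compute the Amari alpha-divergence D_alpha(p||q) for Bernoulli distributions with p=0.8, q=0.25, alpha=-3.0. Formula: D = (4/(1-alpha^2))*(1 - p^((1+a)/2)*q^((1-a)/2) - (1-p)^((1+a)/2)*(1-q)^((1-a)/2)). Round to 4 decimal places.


Amari alpha-divergence:
D = (4/(1-alpha^2))*(1 - p^((1+a)/2)*q^((1-a)/2) - (1-p)^((1+a)/2)*(1-q)^((1-a)/2)).
alpha = -3.0, p = 0.8, q = 0.25.
e1 = (1+alpha)/2 = -1.0, e2 = (1-alpha)/2 = 2.0.
t1 = p^e1 * q^e2 = 0.8^-1.0 * 0.25^2.0 = 0.078125.
t2 = (1-p)^e1 * (1-q)^e2 = 0.2^-1.0 * 0.75^2.0 = 2.8125.
4/(1-alpha^2) = -0.5.
D = -0.5*(1 - 0.078125 - 2.8125) = 0.9453

0.9453


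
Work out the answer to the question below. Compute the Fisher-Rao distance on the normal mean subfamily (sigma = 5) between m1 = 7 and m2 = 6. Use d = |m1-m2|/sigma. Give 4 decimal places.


On the fixed-variance normal subfamily, geodesic distance = |m1-m2|/sigma.
|7 - 6| = 1.
sigma = 5.
d = 1/5 = 0.2000

0.2000


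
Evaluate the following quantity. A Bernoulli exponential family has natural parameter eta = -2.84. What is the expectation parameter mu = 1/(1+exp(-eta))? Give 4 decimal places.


Dual coordinate (expectation parameter) for Bernoulli:
mu = 1/(1+exp(-eta)).
eta = -2.84.
exp(-eta) = exp(2.84) = 17.115766.
mu = 1/(1+17.115766) = 0.0552

0.0552


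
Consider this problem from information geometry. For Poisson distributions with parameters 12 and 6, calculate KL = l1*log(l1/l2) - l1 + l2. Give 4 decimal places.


KL divergence for Poisson:
KL = l1*log(l1/l2) - l1 + l2.
l1 = 12, l2 = 6.
log(12/6) = 0.693147.
l1*log(l1/l2) = 12 * 0.693147 = 8.317766.
KL = 8.317766 - 12 + 6 = 2.3178

2.3178


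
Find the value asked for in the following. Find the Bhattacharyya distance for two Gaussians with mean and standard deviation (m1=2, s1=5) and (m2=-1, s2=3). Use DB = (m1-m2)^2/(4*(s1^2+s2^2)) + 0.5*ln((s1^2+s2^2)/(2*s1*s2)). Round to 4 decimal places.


Bhattacharyya distance between two Gaussians:
DB = (m1-m2)^2/(4*(s1^2+s2^2)) + (1/2)*ln((s1^2+s2^2)/(2*s1*s2)).
(m1-m2)^2 = (3)^2 = 9.
s1^2+s2^2 = 25 + 9 = 34.
term1 = 9/136 = 0.066176.
term2 = 0.5*ln(34/30.0) = 0.062582.
DB = 0.066176 + 0.062582 = 0.1288

0.1288


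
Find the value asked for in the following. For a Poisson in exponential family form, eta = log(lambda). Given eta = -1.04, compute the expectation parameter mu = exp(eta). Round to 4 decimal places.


Expectation parameter for Poisson exponential family:
mu = exp(eta).
eta = -1.04.
mu = exp(-1.04) = 0.3535

0.3535


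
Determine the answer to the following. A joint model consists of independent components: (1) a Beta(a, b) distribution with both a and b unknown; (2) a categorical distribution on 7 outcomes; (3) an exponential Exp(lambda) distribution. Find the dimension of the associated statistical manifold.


The dimension of a statistical manifold equals the number of free
(independent) real parameters of the model. For a product of independent
blocks the parameter counts add.
- Beta (a, b): 2.
- categorical on 7 outcomes (probabilities sum to 1): 7-1 = 6.
- exponential (lambda): 1.
Total = 2 + 6 + 1 = 9.
Dimension = 9

9


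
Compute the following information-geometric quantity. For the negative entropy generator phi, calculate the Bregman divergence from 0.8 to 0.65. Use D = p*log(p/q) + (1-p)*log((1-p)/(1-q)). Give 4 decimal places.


Bregman divergence with negative entropy generator:
D = p*log(p/q) + (1-p)*log((1-p)/(1-q)).
p = 0.8, q = 0.65.
p*log(p/q) = 0.8*log(0.8/0.65) = 0.166111.
(1-p)*log((1-p)/(1-q)) = 0.2*log(0.2/0.35) = -0.111923.
D = 0.166111 + -0.111923 = 0.0542

0.0542


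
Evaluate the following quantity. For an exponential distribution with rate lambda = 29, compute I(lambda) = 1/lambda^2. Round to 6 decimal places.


Fisher information for exponential: I(lambda) = 1/lambda^2.
lambda = 29, lambda^2 = 841.
I = 1/841 = 0.001189

0.001189


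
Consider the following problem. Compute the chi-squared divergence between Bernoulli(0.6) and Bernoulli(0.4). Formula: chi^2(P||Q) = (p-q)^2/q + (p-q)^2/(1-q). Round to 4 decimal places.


Chi-squared divergence between Bernoulli distributions:
chi^2 = (p-q)^2/q + (p-q)^2/(1-q).
p = 0.6, q = 0.4, p-q = 0.2.
(p-q)^2 = 0.04.
term1 = 0.04/0.4 = 0.1.
term2 = 0.04/0.6 = 0.066667.
chi^2 = 0.1 + 0.066667 = 0.1667

0.1667


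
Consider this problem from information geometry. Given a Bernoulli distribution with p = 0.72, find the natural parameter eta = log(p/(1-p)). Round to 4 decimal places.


Natural parameter for Bernoulli: eta = log(p/(1-p)).
p = 0.72, 1-p = 0.28.
p/(1-p) = 2.571429.
eta = log(2.571429) = 0.9445

0.9445


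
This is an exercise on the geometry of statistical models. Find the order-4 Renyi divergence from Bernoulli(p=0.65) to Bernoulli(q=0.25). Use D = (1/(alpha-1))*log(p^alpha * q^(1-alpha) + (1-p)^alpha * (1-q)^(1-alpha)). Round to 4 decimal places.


Renyi divergence of order alpha between Bernoulli distributions:
D = (1/(alpha-1))*log(p^alpha * q^(1-alpha) + (1-p)^alpha * (1-q)^(1-alpha)).
alpha = 4, p = 0.65, q = 0.25.
p^alpha * q^(1-alpha) = 0.65^4 * 0.25^-3 = 11.4244.
(1-p)^alpha * (1-q)^(1-alpha) = 0.35^4 * 0.75^-3 = 0.03557.
sum = 11.4244 + 0.03557 = 11.45997.
D = (1/3)*log(11.45997) = 0.8130

0.8130


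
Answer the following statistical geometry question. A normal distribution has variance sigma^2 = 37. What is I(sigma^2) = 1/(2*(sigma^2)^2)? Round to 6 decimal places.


Fisher information for variance: I(sigma^2) = 1/(2*sigma^4).
sigma^2 = 37, so sigma^4 = 1369.
I = 1/(2*1369) = 1/2738 = 0.000365

0.000365


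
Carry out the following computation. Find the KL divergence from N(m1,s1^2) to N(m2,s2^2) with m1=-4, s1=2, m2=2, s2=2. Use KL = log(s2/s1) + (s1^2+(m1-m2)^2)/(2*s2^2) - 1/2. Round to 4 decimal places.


KL divergence between normal distributions:
KL = log(s2/s1) + (s1^2 + (m1-m2)^2)/(2*s2^2) - 1/2.
log(2/2) = 0.0.
(2^2 + (-4-2)^2)/(2*2^2) = (4 + 36)/8 = 5.0.
KL = 0.0 + 5.0 - 0.5 = 4.5000

4.5000


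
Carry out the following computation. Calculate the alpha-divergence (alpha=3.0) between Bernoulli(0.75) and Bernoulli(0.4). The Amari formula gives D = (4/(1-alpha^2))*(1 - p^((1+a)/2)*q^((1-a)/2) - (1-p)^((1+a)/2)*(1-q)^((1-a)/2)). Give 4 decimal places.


Amari alpha-divergence:
D = (4/(1-alpha^2))*(1 - p^((1+a)/2)*q^((1-a)/2) - (1-p)^((1+a)/2)*(1-q)^((1-a)/2)).
alpha = 3.0, p = 0.75, q = 0.4.
e1 = (1+alpha)/2 = 2.0, e2 = (1-alpha)/2 = -1.0.
t1 = p^e1 * q^e2 = 0.75^2.0 * 0.4^-1.0 = 1.40625.
t2 = (1-p)^e1 * (1-q)^e2 = 0.25^2.0 * 0.6^-1.0 = 0.104167.
4/(1-alpha^2) = -0.5.
D = -0.5*(1 - 1.40625 - 0.104167) = 0.2552

0.2552


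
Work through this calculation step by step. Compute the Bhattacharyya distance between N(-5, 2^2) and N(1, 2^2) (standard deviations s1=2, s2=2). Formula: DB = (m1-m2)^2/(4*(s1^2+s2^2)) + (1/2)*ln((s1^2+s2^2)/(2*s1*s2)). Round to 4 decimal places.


Bhattacharyya distance between two Gaussians:
DB = (m1-m2)^2/(4*(s1^2+s2^2)) + (1/2)*ln((s1^2+s2^2)/(2*s1*s2)).
(m1-m2)^2 = (-6)^2 = 36.
s1^2+s2^2 = 4 + 4 = 8.
term1 = 36/32 = 1.125.
term2 = 0.5*ln(8/8.0) = 0.0.
DB = 1.125 + 0.0 = 1.1250

1.1250


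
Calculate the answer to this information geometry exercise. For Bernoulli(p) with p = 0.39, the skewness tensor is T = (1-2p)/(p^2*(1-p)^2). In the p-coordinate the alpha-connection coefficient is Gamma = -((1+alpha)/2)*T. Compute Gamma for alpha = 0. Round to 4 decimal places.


Skewness (Amari-Chentsov) tensor: T = (1-2p)/(p^2*(1-p)^2).
p = 0.39, 1-2p = 0.22, p^2 = 0.1521, (1-p)^2 = 0.3721.
T = 0.22/(0.1521 * 0.3721) = 3.887172.
In the p-coordinate, Gamma^(alpha) = Gamma^(0) - (alpha/2)*T with Gamma^(0) = (1/2)*g'(p) = -T/2,
so Gamma^(alpha) = -((1+alpha)/2)*T.
alpha = 0, -(1+alpha)/2 = -0.5.
Gamma = -0.5 * 3.887172 = -1.9436

-1.9436


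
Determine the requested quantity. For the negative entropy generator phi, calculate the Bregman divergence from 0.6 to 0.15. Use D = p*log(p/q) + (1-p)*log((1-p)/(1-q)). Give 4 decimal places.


Bregman divergence with negative entropy generator:
D = p*log(p/q) + (1-p)*log((1-p)/(1-q)).
p = 0.6, q = 0.15.
p*log(p/q) = 0.6*log(0.6/0.15) = 0.831777.
(1-p)*log((1-p)/(1-q)) = 0.4*log(0.4/0.85) = -0.301509.
D = 0.831777 + -0.301509 = 0.5303

0.5303


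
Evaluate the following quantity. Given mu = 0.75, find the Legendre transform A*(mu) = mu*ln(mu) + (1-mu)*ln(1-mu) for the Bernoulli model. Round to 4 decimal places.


Legendre transform for Bernoulli:
A*(mu) = mu*log(mu) + (1-mu)*log(1-mu).
mu = 0.75, 1-mu = 0.25.
mu*log(mu) = 0.75*log(0.75) = -0.215762.
(1-mu)*log(1-mu) = 0.25*log(0.25) = -0.346574.
A* = -0.215762 + -0.346574 = -0.5623

-0.5623


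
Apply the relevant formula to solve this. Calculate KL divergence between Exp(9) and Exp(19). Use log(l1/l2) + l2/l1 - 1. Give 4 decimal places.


KL divergence for exponential family:
KL = log(l1/l2) + l2/l1 - 1.
log(9/19) = -0.747214.
19/9 = 2.111111.
KL = -0.747214 + 2.111111 - 1 = 0.3639

0.3639


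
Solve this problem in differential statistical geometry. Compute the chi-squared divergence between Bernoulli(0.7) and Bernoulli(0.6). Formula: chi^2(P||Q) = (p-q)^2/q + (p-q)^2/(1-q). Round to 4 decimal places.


Chi-squared divergence between Bernoulli distributions:
chi^2 = (p-q)^2/q + (p-q)^2/(1-q).
p = 0.7, q = 0.6, p-q = 0.1.
(p-q)^2 = 0.01.
term1 = 0.01/0.6 = 0.016667.
term2 = 0.01/0.4 = 0.025.
chi^2 = 0.016667 + 0.025 = 0.0417

0.0417


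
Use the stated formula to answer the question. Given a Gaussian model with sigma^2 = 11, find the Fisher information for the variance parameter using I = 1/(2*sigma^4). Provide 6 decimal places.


Fisher information for variance: I(sigma^2) = 1/(2*sigma^4).
sigma^2 = 11, so sigma^4 = 121.
I = 1/(2*121) = 1/242 = 0.004132

0.004132


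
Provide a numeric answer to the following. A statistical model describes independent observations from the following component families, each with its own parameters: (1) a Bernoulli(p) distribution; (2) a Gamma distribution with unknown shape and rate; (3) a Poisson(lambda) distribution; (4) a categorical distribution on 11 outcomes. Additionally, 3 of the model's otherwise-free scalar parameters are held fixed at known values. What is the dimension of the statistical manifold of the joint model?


The dimension of a statistical manifold equals the number of free
(independent) real parameters of the model. For a product of independent
blocks the parameter counts add.
- Bernoulli (p): 1.
- Gamma (shape, rate): 2.
- Poisson (lambda): 1.
- categorical on 11 outcomes (probabilities sum to 1): 11-1 = 10.
Total = 1 + 2 + 1 + 10 = 14.
3 parameter(s) fixed at known values: 14 - 3 = 11.
Dimension = 11

11


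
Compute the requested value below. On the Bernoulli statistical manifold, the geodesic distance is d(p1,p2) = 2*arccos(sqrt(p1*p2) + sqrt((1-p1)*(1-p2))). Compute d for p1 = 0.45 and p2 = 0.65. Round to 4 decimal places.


Geodesic distance on Bernoulli manifold:
d(p1,p2) = 2*arccos(sqrt(p1*p2) + sqrt((1-p1)*(1-p2))).
sqrt(p1*p2) = sqrt(0.45*0.65) = 0.540833.
sqrt((1-p1)*(1-p2)) = sqrt(0.55*0.35) = 0.438748.
arg = 0.540833 + 0.438748 = 0.979581.
d = 2*arccos(0.979581) = 0.4049

0.4049


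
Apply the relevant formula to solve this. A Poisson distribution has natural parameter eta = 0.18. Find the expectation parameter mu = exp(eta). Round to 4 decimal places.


Expectation parameter for Poisson exponential family:
mu = exp(eta).
eta = 0.18.
mu = exp(0.18) = 1.1972

1.1972


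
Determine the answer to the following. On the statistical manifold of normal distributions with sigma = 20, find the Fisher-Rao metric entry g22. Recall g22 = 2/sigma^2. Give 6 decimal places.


For the 2-parameter normal family, the Fisher metric has:
  g11 = 1/sigma^2, g22 = 2/sigma^2.
sigma = 20, sigma^2 = 400.
g22 = 0.005000

0.005000


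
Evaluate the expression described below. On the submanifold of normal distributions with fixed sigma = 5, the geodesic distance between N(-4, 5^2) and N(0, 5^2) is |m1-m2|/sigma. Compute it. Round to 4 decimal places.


On the fixed-variance normal subfamily, geodesic distance = |m1-m2|/sigma.
|-4 - 0| = 4.
sigma = 5.
d = 4/5 = 0.8000

0.8000


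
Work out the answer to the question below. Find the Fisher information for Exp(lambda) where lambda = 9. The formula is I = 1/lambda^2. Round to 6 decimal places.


Fisher information for exponential: I(lambda) = 1/lambda^2.
lambda = 9, lambda^2 = 81.
I = 1/81 = 0.012346

0.012346
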